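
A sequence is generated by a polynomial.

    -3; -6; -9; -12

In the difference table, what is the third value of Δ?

First differences: -3, -3, -3

-3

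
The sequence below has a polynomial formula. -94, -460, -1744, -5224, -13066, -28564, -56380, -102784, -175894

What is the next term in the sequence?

Δ: -366, -1284, -3480, -7842, -15498, -27816, -46404, -73110
Δ²: -918, -2196, -4362, -7656, -12318, -18588, -26706
Δ³: -1278, -2166, -3294, -4662, -6270, -8118
Δ⁴: -888, -1128, -1368, -1608, -1848
Δ⁵: -240, -240, -240, -240
Fifth differences constant at -240.
-1848 − 240 = -2088;  -8118 − 2088 = -10206;  -26706 − 10206 = -36912;  -73110 − 36912 = -110022;  -175894 − 110022 = -285916

-285916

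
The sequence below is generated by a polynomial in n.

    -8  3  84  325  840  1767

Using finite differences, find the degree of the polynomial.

First differences: 11, 81, 241, 515, 927
Second differences: 70, 160, 274, 412
Third differences: 90, 114, 138
Fourth differences: 24, 24
The fourth differences are constant, so the polynomial has degree 4.

4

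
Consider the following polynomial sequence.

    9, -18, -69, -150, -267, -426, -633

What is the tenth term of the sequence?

Δ: -27 , -51 , -81 , -117 , -159 , -207
Δ²: -24 , -30 , -36 , -42 , -48
Δ³: -6 , -6 , -6 , -6
Third differences constant at -6.
-48 − 6 = -54;  -207 − 54 = -261;  -633 − 261 = -894
-54 − 6 = -60;  -261 − 60 = -321;  -894 − 321 = -1215
-60 − 6 = -66;  -321 − 66 = -387;  -1215 − 387 = -1602

-1602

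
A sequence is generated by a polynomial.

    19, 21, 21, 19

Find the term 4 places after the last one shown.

-9

Δ: 2, 0, -2
Δ²: -2, -2
Second differences constant at -2.
-2 − 2 = -4;  19 − 4 = 15
-4 − 2 = -6;  15 − 6 = 9
-6 − 2 = -8;  9 − 8 = 1
-8 − 2 = -10;  1 − 10 = -9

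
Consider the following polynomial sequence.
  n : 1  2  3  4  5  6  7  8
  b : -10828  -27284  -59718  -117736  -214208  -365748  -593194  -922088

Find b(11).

-16456  -32434  -58018  -96472  -151540  -227446  -328894
-15978  -25584  -38454  -55068  -75906  -101448
-9606  -12870  -16614  -20838  -25542
-3264  -3744  -4224  -4704
-480  -480  -480
Constant fifth difference = -480, so extend:
-4704 − 480 = -5184;  -25542 − 5184 = -30726;  -101448 − 30726 = -132174;  -328894 − 132174 = -461068;  -922088 − 461068 = -1383156
-5184 − 480 = -5664;  -30726 − 5664 = -36390;  -132174 − 36390 = -168564;  -461068 − 168564 = -629632;  -1383156 − 629632 = -2012788
-5664 − 480 = -6144;  -36390 − 6144 = -42534;  -168564 − 42534 = -211098;  -629632 − 211098 = -840730;  -2012788 − 840730 = -2853518

-2853518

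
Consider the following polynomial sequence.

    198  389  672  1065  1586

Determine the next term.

D1: 191 , 283 , 393 , 521
D2: 92 , 110 , 128
D3: 18 , 18
Constant third difference = 18, so extend:
128 + 18 = 146;  521 + 146 = 667;  1586 + 667 = 2253

2253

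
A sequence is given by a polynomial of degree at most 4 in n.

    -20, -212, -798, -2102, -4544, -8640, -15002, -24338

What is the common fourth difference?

-96

First differences: -192, -586, -1304, -2442, -4096, -6362, -9336
Second differences: -394, -718, -1138, -1654, -2266, -2974
Third differences: -324, -420, -516, -612, -708
Fourth differences: -96, -96, -96, -96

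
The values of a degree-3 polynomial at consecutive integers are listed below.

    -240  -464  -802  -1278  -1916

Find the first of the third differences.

Δ: -224, -338, -476, -638
Δ²: -114, -138, -162
Δ³: -24, -24

-24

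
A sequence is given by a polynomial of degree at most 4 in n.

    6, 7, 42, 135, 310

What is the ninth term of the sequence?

2310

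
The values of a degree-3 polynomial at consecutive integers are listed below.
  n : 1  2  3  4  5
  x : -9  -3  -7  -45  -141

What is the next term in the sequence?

-319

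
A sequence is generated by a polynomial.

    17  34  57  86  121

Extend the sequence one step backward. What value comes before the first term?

6

First differences: 17  23  29  35
Second differences: 6  6  6
The second differences are constant at 6.
Work back: 17 − 6 = 11;  17 − 11 = 6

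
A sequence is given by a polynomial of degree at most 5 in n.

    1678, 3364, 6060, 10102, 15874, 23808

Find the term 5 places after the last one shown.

D1: 1686  2696  4042  5772  7934
D2: 1010  1346  1730  2162
D3: 336  384  432
D4: 48  48
Fourth differences constant at 48.
432 + 48 = 480;  2162 + 480 = 2642;  7934 + 2642 = 10576;  23808 + 10576 = 34384
480 + 48 = 528;  2642 + 528 = 3170;  10576 + 3170 = 13746;  34384 + 13746 = 48130
528 + 48 = 576;  3170 + 576 = 3746;  13746 + 3746 = 17492;  48130 + 17492 = 65622
576 + 48 = 624;  3746 + 624 = 4370;  17492 + 4370 = 21862;  65622 + 21862 = 87484
624 + 48 = 672;  4370 + 672 = 5042;  21862 + 5042 = 26904;  87484 + 26904 = 114388

114388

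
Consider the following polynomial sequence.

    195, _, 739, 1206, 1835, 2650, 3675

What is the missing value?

Using the last 5 terms:
467  629  815  1025
162  186  210
24  24
Constant third difference = 24.
Extend backward: 162 − 24 = 138;  467 − 138 = 329;  739 − 329 = 410

410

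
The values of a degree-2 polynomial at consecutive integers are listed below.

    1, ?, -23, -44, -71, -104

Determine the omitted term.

-8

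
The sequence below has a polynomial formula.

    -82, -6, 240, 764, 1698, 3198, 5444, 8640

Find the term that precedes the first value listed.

-72

76  246  524  934  1500  2246  3196
170  278  410  566  746  950
108  132  156  180  204
24  24  24  24
The fourth differences are constant at 24.
Work back: 108 − 24 = 84;  170 − 84 = 86;  76 − 86 = -10;  -82 + 10 = -72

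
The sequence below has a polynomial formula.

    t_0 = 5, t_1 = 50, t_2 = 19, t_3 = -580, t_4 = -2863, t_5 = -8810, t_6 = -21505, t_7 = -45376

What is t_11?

-401660

Δ: 45  -31  -599  -2283  -5947  -12695  -23871
Δ²: -76  -568  -1684  -3664  -6748  -11176
Δ³: -492  -1116  -1980  -3084  -4428
Δ⁴: -624  -864  -1104  -1344
Δ⁵: -240  -240  -240
The fifth differences are constant (-240).
-1344 − 240 = -1584;  -4428 − 1584 = -6012;  -11176 − 6012 = -17188;  -23871 − 17188 = -41059;  -45376 − 41059 = -86435
-1584 − 240 = -1824;  -6012 − 1824 = -7836;  -17188 − 7836 = -25024;  -41059 − 25024 = -66083;  -86435 − 66083 = -152518
-1824 − 240 = -2064;  -7836 − 2064 = -9900;  -25024 − 9900 = -34924;  -66083 − 34924 = -101007;  -152518 − 101007 = -253525
-2064 − 240 = -2304;  -9900 − 2304 = -12204;  -34924 − 12204 = -47128;  -101007 − 47128 = -148135;  -253525 − 148135 = -401660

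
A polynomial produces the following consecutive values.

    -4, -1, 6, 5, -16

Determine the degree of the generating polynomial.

3

D1: 3, 7, -1, -21
D2: 4, -8, -20
D3: -12, -12
The third differences are constant, so the polynomial has degree 3.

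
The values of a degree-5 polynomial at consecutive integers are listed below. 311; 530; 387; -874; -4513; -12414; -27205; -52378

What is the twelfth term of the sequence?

-363690

First differences: 219 , -143 , -1261 , -3639 , -7901 , -14791 , -25173
Second differences: -362 , -1118 , -2378 , -4262 , -6890 , -10382
Third differences: -756 , -1260 , -1884 , -2628 , -3492
Fourth differences: -504 , -624 , -744 , -864
Fifth differences: -120 , -120 , -120
Constant fifth difference = -120, so extend:
-864 − 120 = -984;  -3492 − 984 = -4476;  -10382 − 4476 = -14858;  -25173 − 14858 = -40031;  -52378 − 40031 = -92409
-984 − 120 = -1104;  -4476 − 1104 = -5580;  -14858 − 5580 = -20438;  -40031 − 20438 = -60469;  -92409 − 60469 = -152878
-1104 − 120 = -1224;  -5580 − 1224 = -6804;  -20438 − 6804 = -27242;  -60469 − 27242 = -87711;  -152878 − 87711 = -240589
-1224 − 120 = -1344;  -6804 − 1344 = -8148;  -27242 − 8148 = -35390;  -87711 − 35390 = -123101;  -240589 − 123101 = -363690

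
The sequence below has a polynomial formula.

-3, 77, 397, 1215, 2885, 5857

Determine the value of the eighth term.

17987

D1: 80, 320, 818, 1670, 2972
D2: 240, 498, 852, 1302
D3: 258, 354, 450
D4: 96, 96
The fourth differences are constant (96).
450 + 96 = 546;  1302 + 546 = 1848;  2972 + 1848 = 4820;  5857 + 4820 = 10677
546 + 96 = 642;  1848 + 642 = 2490;  4820 + 2490 = 7310;  10677 + 7310 = 17987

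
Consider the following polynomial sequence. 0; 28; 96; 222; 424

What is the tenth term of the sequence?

3204

Δ: 28, 68, 126, 202
Δ²: 40, 58, 76
Δ³: 18, 18
The third differences are constant (18).
76 + 18 = 94;  202 + 94 = 296;  424 + 296 = 720
94 + 18 = 112;  296 + 112 = 408;  720 + 408 = 1128
112 + 18 = 130;  408 + 130 = 538;  1128 + 538 = 1666
130 + 18 = 148;  538 + 148 = 686;  1666 + 686 = 2352
148 + 18 = 166;  686 + 166 = 852;  2352 + 852 = 3204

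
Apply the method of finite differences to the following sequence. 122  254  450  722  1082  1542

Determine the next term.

2114

Δ: 132, 196, 272, 360, 460
Δ²: 64, 76, 88, 100
Δ³: 12, 12, 12
Third differences constant at 12.
100 + 12 = 112;  460 + 112 = 572;  1542 + 572 = 2114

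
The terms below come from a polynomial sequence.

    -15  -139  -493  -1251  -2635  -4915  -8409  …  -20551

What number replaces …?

-13483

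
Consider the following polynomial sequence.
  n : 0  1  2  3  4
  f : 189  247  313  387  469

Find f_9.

58  66  74  82
8  8  8
Constant second difference = 8, so extend:
82 + 8 = 90;  469 + 90 = 559
90 + 8 = 98;  559 + 98 = 657
98 + 8 = 106;  657 + 106 = 763
106 + 8 = 114;  763 + 114 = 877
114 + 8 = 122;  877 + 122 = 999

999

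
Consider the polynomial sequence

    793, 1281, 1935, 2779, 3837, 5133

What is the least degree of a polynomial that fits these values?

3

Δ: 488, 654, 844, 1058, 1296
Δ²: 166, 190, 214, 238
Δ³: 24, 24, 24
The third differences are constant, so the polynomial has degree 3.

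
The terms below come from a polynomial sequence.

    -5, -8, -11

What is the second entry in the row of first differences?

Δ: -3, -3

-3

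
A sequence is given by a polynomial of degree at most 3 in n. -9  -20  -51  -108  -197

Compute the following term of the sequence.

-324

-11  -31  -57  -89
-20  -26  -32
-6  -6
Constant third difference = -6, so extend:
-32 − 6 = -38;  -89 − 38 = -127;  -197 − 127 = -324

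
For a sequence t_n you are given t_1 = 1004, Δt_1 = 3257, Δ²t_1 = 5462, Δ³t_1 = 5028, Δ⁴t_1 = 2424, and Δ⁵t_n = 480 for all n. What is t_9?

658124

Build the table forward from the leading diagonal:
Fifth differences: 480, 480, 480, 480, 480, 480, 480, 480, 480
Fourth differences: 2424, 2904, 3384, 3864, 4344, 4824, 5304, 5784, 6264
Third differences: 5028, 7452, 10356, 13740, 17604, 21948, 26772, 32076, 37860
Second differences: 5462, 10490, 17942, 28298, 42038, 59642, 81590, 108362, 140438
First differences: 3257, 8719, 19209, 37151, 65449, 107487, 167129, 248719, 357081
t: 1004, 4261, 12980, 32189, 69340, 134789, 242276, 409405, 658124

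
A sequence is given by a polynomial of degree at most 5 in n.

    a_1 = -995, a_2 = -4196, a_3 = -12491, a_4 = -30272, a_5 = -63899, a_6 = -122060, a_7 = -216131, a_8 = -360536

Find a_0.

D1: -3201, -8295, -17781, -33627, -58161, -94071, -144405
D2: -5094, -9486, -15846, -24534, -35910, -50334
D3: -4392, -6360, -8688, -11376, -14424
D4: -1968, -2328, -2688, -3048
D5: -360, -360, -360
The fifth differences are constant at -360.
Work back: -1968 + 360 = -1608;  -4392 + 1608 = -2784;  -5094 + 2784 = -2310;  -3201 + 2310 = -891;  -995 + 891 = -104

-104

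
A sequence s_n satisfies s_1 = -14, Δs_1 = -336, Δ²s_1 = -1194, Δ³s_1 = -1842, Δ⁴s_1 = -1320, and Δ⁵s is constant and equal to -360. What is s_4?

-6446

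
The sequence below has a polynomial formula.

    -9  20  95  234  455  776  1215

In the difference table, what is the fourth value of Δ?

221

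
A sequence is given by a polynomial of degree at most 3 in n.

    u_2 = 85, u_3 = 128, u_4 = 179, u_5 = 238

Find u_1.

50

43, 51, 59
8, 8
The second differences are constant at 8.
Work back: 43 − 8 = 35;  85 − 35 = 50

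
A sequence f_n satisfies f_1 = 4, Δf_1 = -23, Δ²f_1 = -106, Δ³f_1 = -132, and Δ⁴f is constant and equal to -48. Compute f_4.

-515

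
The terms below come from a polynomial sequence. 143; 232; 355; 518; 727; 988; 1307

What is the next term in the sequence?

1690

89, 123, 163, 209, 261, 319
34, 40, 46, 52, 58
6, 6, 6, 6
The third differences are constant (6).
58 + 6 = 64;  319 + 64 = 383;  1307 + 383 = 1690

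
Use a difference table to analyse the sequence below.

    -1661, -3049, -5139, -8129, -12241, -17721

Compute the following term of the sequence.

-1388, -2090, -2990, -4112, -5480
-702, -900, -1122, -1368
-198, -222, -246
-24, -24
Fourth differences constant at -24.
-246 − 24 = -270;  -1368 − 270 = -1638;  -5480 − 1638 = -7118;  -17721 − 7118 = -24839

-24839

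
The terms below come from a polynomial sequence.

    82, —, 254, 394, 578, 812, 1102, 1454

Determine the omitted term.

152

Using the last 6 terms:
Δ: 140, 184, 234, 290, 352
Δ²: 44, 50, 56, 62
Δ³: 6, 6, 6
Constant third difference = 6.
Extend backward: 44 − 6 = 38;  140 − 38 = 102;  254 − 102 = 152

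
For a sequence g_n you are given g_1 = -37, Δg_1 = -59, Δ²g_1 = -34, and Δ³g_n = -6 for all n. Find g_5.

Build the table forward from the leading diagonal:
Third differences: -6  -6  -6  -6  -6
Second differences: -34  -40  -46  -52  -58
First differences: -59  -93  -133  -179  -231
g: -37  -96  -189  -322  -501

-501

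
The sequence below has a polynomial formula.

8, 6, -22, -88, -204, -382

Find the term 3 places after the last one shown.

-2  -28  -66  -116  -178
-26  -38  -50  -62
-12  -12  -12
Constant third difference = -12, so extend:
-62 − 12 = -74;  -178 − 74 = -252;  -382 − 252 = -634
-74 − 12 = -86;  -252 − 86 = -338;  -634 − 338 = -972
-86 − 12 = -98;  -338 − 98 = -436;  -972 − 436 = -1408

-1408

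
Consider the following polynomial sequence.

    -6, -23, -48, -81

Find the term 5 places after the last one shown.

First differences: -17  -25  -33
Second differences: -8  -8
Second differences constant at -8.
-33 − 8 = -41;  -81 − 41 = -122
-41 − 8 = -49;  -122 − 49 = -171
-49 − 8 = -57;  -171 − 57 = -228
-57 − 8 = -65;  -228 − 65 = -293
-65 − 8 = -73;  -293 − 73 = -366

-366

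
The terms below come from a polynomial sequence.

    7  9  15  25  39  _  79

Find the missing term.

Using the first 5 terms:
D1: 2  6  10  14
D2: 4  4  4
Constant second difference = 4.
Extend forward: 14 + 4 = 18;  39 + 18 = 57

57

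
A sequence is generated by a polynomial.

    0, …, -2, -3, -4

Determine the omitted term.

-1

Using the last 3 terms:
Δ: -1, -1
Constant first difference = -1.
Extend backward: -2 + 1 = -1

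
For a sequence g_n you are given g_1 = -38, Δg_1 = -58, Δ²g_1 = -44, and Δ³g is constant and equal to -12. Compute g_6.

Build the table forward from the leading diagonal:
Third differences: -12  -12  -12  -12  -12  -12
Second differences: -44  -56  -68  -80  -92  -104
First differences: -58  -102  -158  -226  -306  -398
g: -38  -96  -198  -356  -582  -888

-888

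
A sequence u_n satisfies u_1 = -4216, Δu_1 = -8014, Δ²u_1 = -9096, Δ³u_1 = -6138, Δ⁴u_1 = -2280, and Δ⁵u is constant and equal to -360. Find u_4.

-61684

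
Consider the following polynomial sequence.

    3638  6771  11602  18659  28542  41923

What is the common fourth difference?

Δ: 3133, 4831, 7057, 9883, 13381
Δ²: 1698, 2226, 2826, 3498
Δ³: 528, 600, 672
Δ⁴: 72, 72

72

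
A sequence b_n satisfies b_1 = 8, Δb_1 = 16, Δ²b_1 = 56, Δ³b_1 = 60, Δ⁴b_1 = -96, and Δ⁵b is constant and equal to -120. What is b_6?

648

Build the table forward from the leading diagonal:
Δ⁵: -120, -120, -120, -120, -120, -120
Δ⁴: -96, -216, -336, -456, -576, -696
Δ³: 60, -36, -252, -588, -1044, -1620
Δ²: 56, 116, 80, -172, -760, -1804
Δ: 16, 72, 188, 268, 96, -664
b: 8, 24, 96, 284, 552, 648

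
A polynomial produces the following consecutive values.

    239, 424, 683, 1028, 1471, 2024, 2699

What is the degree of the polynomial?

3

185, 259, 345, 443, 553, 675
74, 86, 98, 110, 122
12, 12, 12, 12
The third differences are constant, so the polynomial has degree 3.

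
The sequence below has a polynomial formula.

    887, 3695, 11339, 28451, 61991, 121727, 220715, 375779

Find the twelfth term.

2808 , 7644 , 17112 , 33540 , 59736 , 98988 , 155064
4836 , 9468 , 16428 , 26196 , 39252 , 56076
4632 , 6960 , 9768 , 13056 , 16824
2328 , 2808 , 3288 , 3768
480 , 480 , 480
Fifth differences constant at 480.
3768 + 480 = 4248;  16824 + 4248 = 21072;  56076 + 21072 = 77148;  155064 + 77148 = 232212;  375779 + 232212 = 607991
4248 + 480 = 4728;  21072 + 4728 = 25800;  77148 + 25800 = 102948;  232212 + 102948 = 335160;  607991 + 335160 = 943151
4728 + 480 = 5208;  25800 + 5208 = 31008;  102948 + 31008 = 133956;  335160 + 133956 = 469116;  943151 + 469116 = 1412267
5208 + 480 = 5688;  31008 + 5688 = 36696;  133956 + 36696 = 170652;  469116 + 170652 = 639768;  1412267 + 639768 = 2052035

2052035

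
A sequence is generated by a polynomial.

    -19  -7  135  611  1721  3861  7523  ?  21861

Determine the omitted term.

Using the first 7 terms:
First differences: 12  142  476  1110  2140  3662
Second differences: 130  334  634  1030  1522
Third differences: 204  300  396  492
Fourth differences: 96  96  96
Constant fourth difference = 96.
Extend forward: 492 + 96 = 588;  1522 + 588 = 2110;  3662 + 2110 = 5772;  7523 + 5772 = 13295

13295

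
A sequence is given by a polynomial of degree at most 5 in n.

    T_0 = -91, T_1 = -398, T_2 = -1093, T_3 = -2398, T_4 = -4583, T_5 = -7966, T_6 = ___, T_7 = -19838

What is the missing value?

Using the first 6 terms:
D1: -307, -695, -1305, -2185, -3383
D2: -388, -610, -880, -1198
D3: -222, -270, -318
D4: -48, -48
Constant fourth difference = -48.
Extend forward: -318 − 48 = -366;  -1198 − 366 = -1564;  -3383 − 1564 = -4947;  -7966 − 4947 = -12913

-12913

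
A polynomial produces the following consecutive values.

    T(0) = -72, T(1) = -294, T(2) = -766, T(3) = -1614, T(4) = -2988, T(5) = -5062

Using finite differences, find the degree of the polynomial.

4

-222, -472, -848, -1374, -2074
-250, -376, -526, -700
-126, -150, -174
-24, -24
The fourth differences are constant, so the polynomial has degree 4.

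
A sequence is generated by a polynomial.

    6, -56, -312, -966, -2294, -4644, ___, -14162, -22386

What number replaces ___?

Using the first 6 terms:
Δ: -62, -256, -654, -1328, -2350
Δ²: -194, -398, -674, -1022
Δ³: -204, -276, -348
Δ⁴: -72, -72
Constant fourth difference = -72.
Extend forward: -348 − 72 = -420;  -1022 − 420 = -1442;  -2350 − 1442 = -3792;  -4644 − 3792 = -8436

-8436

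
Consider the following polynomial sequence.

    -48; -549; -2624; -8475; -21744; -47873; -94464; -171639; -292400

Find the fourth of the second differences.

-12860

Δ: -501, -2075, -5851, -13269, -26129, -46591, -77175, -120761
Δ²: -1574, -3776, -7418, -12860, -20462, -30584, -43586
Δ³: -2202, -3642, -5442, -7602, -10122, -13002
Δ⁴: -1440, -1800, -2160, -2520, -2880
Δ⁵: -360, -360, -360, -360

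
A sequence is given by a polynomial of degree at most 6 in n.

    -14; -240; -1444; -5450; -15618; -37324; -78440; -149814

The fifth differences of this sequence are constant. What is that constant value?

D1: -226, -1204, -4006, -10168, -21706, -41116, -71374
D2: -978, -2802, -6162, -11538, -19410, -30258
D3: -1824, -3360, -5376, -7872, -10848
D4: -1536, -2016, -2496, -2976
D5: -480, -480, -480

-480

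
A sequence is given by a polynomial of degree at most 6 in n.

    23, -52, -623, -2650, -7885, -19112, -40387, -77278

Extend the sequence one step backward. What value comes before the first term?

10

First differences: -75  -571  -2027  -5235  -11227  -21275  -36891
Second differences: -496  -1456  -3208  -5992  -10048  -15616
Third differences: -960  -1752  -2784  -4056  -5568
Fourth differences: -792  -1032  -1272  -1512
Fifth differences: -240  -240  -240
The fifth differences are constant at -240.
Work back: -792 + 240 = -552;  -960 + 552 = -408;  -496 + 408 = -88;  -75 + 88 = 13;  23 − 13 = 10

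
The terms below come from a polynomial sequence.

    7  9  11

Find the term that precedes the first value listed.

Δ: 2, 2
The first differences are constant at 2.
Work back: 7 − 2 = 5

5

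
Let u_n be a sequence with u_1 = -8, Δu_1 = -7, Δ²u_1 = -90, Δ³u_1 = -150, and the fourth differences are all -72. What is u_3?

-112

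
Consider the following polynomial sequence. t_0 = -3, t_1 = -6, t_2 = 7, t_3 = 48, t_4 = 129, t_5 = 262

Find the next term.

459

First differences: -3, 13, 41, 81, 133
Second differences: 16, 28, 40, 52
Third differences: 12, 12, 12
Third differences constant at 12.
52 + 12 = 64;  133 + 64 = 197;  262 + 197 = 459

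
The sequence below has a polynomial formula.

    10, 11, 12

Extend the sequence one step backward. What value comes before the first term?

9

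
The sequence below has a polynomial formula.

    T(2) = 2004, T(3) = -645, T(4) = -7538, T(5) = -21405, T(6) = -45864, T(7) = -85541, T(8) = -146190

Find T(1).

First differences: -2649  -6893  -13867  -24459  -39677  -60649
Second differences: -4244  -6974  -10592  -15218  -20972
Third differences: -2730  -3618  -4626  -5754
Fourth differences: -888  -1008  -1128
Fifth differences: -120  -120
The fifth differences are constant at -120.
Work back: -888 + 120 = -768;  -2730 + 768 = -1962;  -4244 + 1962 = -2282;  -2649 + 2282 = -367;  2004 + 367 = 2371

2371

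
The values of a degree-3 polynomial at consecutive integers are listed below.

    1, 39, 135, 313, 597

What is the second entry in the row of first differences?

96

D1: 38, 96, 178, 284
D2: 58, 82, 106
D3: 24, 24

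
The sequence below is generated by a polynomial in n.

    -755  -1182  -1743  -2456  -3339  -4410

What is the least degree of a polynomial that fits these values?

3

D1: -427, -561, -713, -883, -1071
D2: -134, -152, -170, -188
D3: -18, -18, -18
The third differences are constant, so the polynomial has degree 3.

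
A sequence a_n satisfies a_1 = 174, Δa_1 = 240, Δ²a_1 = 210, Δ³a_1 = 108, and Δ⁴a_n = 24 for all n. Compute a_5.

2850

Build the table forward from the leading diagonal:
Δ⁴: 24  24  24  24  24
Δ³: 108  132  156  180  204
Δ²: 210  318  450  606  786
Δ: 240  450  768  1218  1824
a: 174  414  864  1632  2850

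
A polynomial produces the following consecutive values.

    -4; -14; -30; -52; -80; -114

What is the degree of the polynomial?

2

-10, -16, -22, -28, -34
-6, -6, -6, -6
The second differences are constant, so the polynomial has degree 2.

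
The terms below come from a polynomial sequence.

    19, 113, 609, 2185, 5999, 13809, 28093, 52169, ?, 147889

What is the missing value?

90315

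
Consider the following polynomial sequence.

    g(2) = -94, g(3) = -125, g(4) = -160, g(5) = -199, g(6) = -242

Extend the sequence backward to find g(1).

-67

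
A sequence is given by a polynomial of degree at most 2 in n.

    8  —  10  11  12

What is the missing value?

9

Using the last 3 terms:
Δ: 1  1
Constant first difference = 1.
Extend backward: 10 − 1 = 9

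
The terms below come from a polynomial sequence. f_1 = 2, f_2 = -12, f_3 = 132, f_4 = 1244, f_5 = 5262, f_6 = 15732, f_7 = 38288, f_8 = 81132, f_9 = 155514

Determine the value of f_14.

1668084

D1: -14  144  1112  4018  10470  22556  42844  74382
D2: 158  968  2906  6452  12086  20288  31538
D3: 810  1938  3546  5634  8202  11250
D4: 1128  1608  2088  2568  3048
D5: 480  480  480  480
Constant fifth difference = 480, so extend:
3048 + 480 = 3528;  11250 + 3528 = 14778;  31538 + 14778 = 46316;  74382 + 46316 = 120698;  155514 + 120698 = 276212
3528 + 480 = 4008;  14778 + 4008 = 18786;  46316 + 18786 = 65102;  120698 + 65102 = 185800;  276212 + 185800 = 462012
4008 + 480 = 4488;  18786 + 4488 = 23274;  65102 + 23274 = 88376;  185800 + 88376 = 274176;  462012 + 274176 = 736188
4488 + 480 = 4968;  23274 + 4968 = 28242;  88376 + 28242 = 116618;  274176 + 116618 = 390794;  736188 + 390794 = 1126982
4968 + 480 = 5448;  28242 + 5448 = 33690;  116618 + 33690 = 150308;  390794 + 150308 = 541102;  1126982 + 541102 = 1668084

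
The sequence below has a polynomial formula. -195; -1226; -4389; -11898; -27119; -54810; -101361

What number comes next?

D1: -1031, -3163, -7509, -15221, -27691, -46551
D2: -2132, -4346, -7712, -12470, -18860
D3: -2214, -3366, -4758, -6390
D4: -1152, -1392, -1632
D5: -240, -240
Fifth differences constant at -240.
-1632 − 240 = -1872;  -6390 − 1872 = -8262;  -18860 − 8262 = -27122;  -46551 − 27122 = -73673;  -101361 − 73673 = -175034

-175034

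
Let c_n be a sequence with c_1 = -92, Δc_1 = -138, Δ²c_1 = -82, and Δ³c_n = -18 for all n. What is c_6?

-1782

Build the table forward from the leading diagonal:
Third differences: -18  -18  -18  -18  -18  -18
Second differences: -82  -100  -118  -136  -154  -172
First differences: -138  -220  -320  -438  -574  -728
c: -92  -230  -450  -770  -1208  -1782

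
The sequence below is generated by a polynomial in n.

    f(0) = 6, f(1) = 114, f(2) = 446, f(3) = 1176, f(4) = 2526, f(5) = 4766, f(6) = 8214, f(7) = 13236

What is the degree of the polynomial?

First differences: 108, 332, 730, 1350, 2240, 3448, 5022
Second differences: 224, 398, 620, 890, 1208, 1574
Third differences: 174, 222, 270, 318, 366
Fourth differences: 48, 48, 48, 48
The fourth differences are constant, so the polynomial has degree 4.

4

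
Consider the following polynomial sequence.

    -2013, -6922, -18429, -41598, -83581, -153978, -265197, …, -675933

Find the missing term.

-432814

Using the first 7 terms:
First differences: -4909, -11507, -23169, -41983, -70397, -111219
Second differences: -6598, -11662, -18814, -28414, -40822
Third differences: -5064, -7152, -9600, -12408
Fourth differences: -2088, -2448, -2808
Fifth differences: -360, -360
Constant fifth difference = -360.
Extend forward: -2808 − 360 = -3168;  -12408 − 3168 = -15576;  -40822 − 15576 = -56398;  -111219 − 56398 = -167617;  -265197 − 167617 = -432814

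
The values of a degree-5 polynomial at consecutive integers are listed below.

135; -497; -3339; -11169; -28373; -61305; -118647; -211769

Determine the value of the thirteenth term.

D1: -632, -2842, -7830, -17204, -32932, -57342, -93122
D2: -2210, -4988, -9374, -15728, -24410, -35780
D3: -2778, -4386, -6354, -8682, -11370
D4: -1608, -1968, -2328, -2688
D5: -360, -360, -360
The fifth differences are constant (-360).
-2688 − 360 = -3048;  -11370 − 3048 = -14418;  -35780 − 14418 = -50198;  -93122 − 50198 = -143320;  -211769 − 143320 = -355089
-3048 − 360 = -3408;  -14418 − 3408 = -17826;  -50198 − 17826 = -68024;  -143320 − 68024 = -211344;  -355089 − 211344 = -566433
-3408 − 360 = -3768;  -17826 − 3768 = -21594;  -68024 − 21594 = -89618;  -211344 − 89618 = -300962;  -566433 − 300962 = -867395
-3768 − 360 = -4128;  -21594 − 4128 = -25722;  -89618 − 25722 = -115340;  -300962 − 115340 = -416302;  -867395 − 416302 = -1283697
-4128 − 360 = -4488;  -25722 − 4488 = -30210;  -115340 − 30210 = -145550;  -416302 − 145550 = -561852;  -1283697 − 561852 = -1845549

-1845549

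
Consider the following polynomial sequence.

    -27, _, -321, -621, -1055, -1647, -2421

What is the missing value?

Using the last 5 terms:
Δ: -300  -434  -592  -774
Δ²: -134  -158  -182
Δ³: -24  -24
Constant third difference = -24.
Extend backward: -134 + 24 = -110;  -300 + 110 = -190;  -321 + 190 = -131

-131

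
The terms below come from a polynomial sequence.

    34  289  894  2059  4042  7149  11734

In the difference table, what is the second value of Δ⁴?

First differences: 255, 605, 1165, 1983, 3107, 4585
Second differences: 350, 560, 818, 1124, 1478
Third differences: 210, 258, 306, 354
Fourth differences: 48, 48, 48

48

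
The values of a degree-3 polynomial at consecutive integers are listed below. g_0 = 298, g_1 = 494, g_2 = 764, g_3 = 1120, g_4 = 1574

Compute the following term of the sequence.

2138

196 , 270 , 356 , 454
74 , 86 , 98
12 , 12
The third differences are constant (12).
98 + 12 = 110;  454 + 110 = 564;  1574 + 564 = 2138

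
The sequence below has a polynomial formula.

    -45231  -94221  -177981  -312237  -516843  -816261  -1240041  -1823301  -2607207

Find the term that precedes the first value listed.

First differences: -48990, -83760, -134256, -204606, -299418, -423780, -583260, -783906
Second differences: -34770, -50496, -70350, -94812, -124362, -159480, -200646
Third differences: -15726, -19854, -24462, -29550, -35118, -41166
Fourth differences: -4128, -4608, -5088, -5568, -6048
Fifth differences: -480, -480, -480, -480
The fifth differences are constant at -480.
Work back: -4128 + 480 = -3648;  -15726 + 3648 = -12078;  -34770 + 12078 = -22692;  -48990 + 22692 = -26298;  -45231 + 26298 = -18933

-18933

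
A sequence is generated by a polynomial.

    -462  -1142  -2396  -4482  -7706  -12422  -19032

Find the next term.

First differences: -680, -1254, -2086, -3224, -4716, -6610
Second differences: -574, -832, -1138, -1492, -1894
Third differences: -258, -306, -354, -402
Fourth differences: -48, -48, -48
Constant fourth difference = -48, so extend:
-402 − 48 = -450;  -1894 − 450 = -2344;  -6610 − 2344 = -8954;  -19032 − 8954 = -27986

-27986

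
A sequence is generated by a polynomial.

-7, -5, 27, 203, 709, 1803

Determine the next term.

2  32  176  506  1094
30  144  330  588
114  186  258
72  72
The fourth differences are constant (72).
258 + 72 = 330;  588 + 330 = 918;  1094 + 918 = 2012;  1803 + 2012 = 3815

3815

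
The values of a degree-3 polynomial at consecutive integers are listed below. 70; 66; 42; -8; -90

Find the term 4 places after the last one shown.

-858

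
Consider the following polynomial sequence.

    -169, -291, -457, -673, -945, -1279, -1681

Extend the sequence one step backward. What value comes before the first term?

First differences: -122  -166  -216  -272  -334  -402
Second differences: -44  -50  -56  -62  -68
Third differences: -6  -6  -6  -6
The third differences are constant at -6.
Work back: -44 + 6 = -38;  -122 + 38 = -84;  -169 + 84 = -85

-85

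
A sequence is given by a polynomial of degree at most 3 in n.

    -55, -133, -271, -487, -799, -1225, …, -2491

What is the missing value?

-1783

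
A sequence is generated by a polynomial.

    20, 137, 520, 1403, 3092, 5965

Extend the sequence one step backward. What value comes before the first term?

7

First differences: 117, 383, 883, 1689, 2873
Second differences: 266, 500, 806, 1184
Third differences: 234, 306, 378
Fourth differences: 72, 72
The fourth differences are constant at 72.
Work back: 234 − 72 = 162;  266 − 162 = 104;  117 − 104 = 13;  20 − 13 = 7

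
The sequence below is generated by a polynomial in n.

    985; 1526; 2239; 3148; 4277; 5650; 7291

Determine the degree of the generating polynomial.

3

D1: 541, 713, 909, 1129, 1373, 1641
D2: 172, 196, 220, 244, 268
D3: 24, 24, 24, 24
The third differences are constant, so the polynomial has degree 3.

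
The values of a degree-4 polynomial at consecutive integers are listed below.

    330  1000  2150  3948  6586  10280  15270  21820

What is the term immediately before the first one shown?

-4

D1: 670, 1150, 1798, 2638, 3694, 4990, 6550
D2: 480, 648, 840, 1056, 1296, 1560
D3: 168, 192, 216, 240, 264
D4: 24, 24, 24, 24
The fourth differences are constant at 24.
Work back: 168 − 24 = 144;  480 − 144 = 336;  670 − 336 = 334;  330 − 334 = -4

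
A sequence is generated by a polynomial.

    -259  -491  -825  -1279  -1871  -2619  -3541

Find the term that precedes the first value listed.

D1: -232, -334, -454, -592, -748, -922
D2: -102, -120, -138, -156, -174
D3: -18, -18, -18, -18
The third differences are constant at -18.
Work back: -102 + 18 = -84;  -232 + 84 = -148;  -259 + 148 = -111

-111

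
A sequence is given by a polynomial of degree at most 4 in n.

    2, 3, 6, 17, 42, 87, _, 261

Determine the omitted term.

Using the first 6 terms:
D1: 1, 3, 11, 25, 45
D2: 2, 8, 14, 20
D3: 6, 6, 6
Constant third difference = 6.
Extend forward: 20 + 6 = 26;  45 + 26 = 71;  87 + 71 = 158

158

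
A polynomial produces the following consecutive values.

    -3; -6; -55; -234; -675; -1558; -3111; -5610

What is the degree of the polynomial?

4

D1: -3, -49, -179, -441, -883, -1553, -2499
D2: -46, -130, -262, -442, -670, -946
D3: -84, -132, -180, -228, -276
D4: -48, -48, -48, -48
The fourth differences are constant, so the polynomial has degree 4.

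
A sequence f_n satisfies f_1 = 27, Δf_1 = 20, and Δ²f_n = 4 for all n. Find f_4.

99

Build the table forward from the leading diagonal:
D2: 4  4  4  4
D1: 20  24  28  32
f: 27  47  71  99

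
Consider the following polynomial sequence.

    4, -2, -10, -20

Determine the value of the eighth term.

-80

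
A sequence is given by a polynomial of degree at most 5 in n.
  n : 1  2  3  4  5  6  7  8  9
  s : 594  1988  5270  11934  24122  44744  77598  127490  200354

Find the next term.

303372

First differences: 1394 , 3282 , 6664 , 12188 , 20622 , 32854 , 49892 , 72864
Second differences: 1888 , 3382 , 5524 , 8434 , 12232 , 17038 , 22972
Third differences: 1494 , 2142 , 2910 , 3798 , 4806 , 5934
Fourth differences: 648 , 768 , 888 , 1008 , 1128
Fifth differences: 120 , 120 , 120 , 120
The fifth differences are constant (120).
1128 + 120 = 1248;  5934 + 1248 = 7182;  22972 + 7182 = 30154;  72864 + 30154 = 103018;  200354 + 103018 = 303372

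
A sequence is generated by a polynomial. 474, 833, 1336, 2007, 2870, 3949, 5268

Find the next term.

6851

D1: 359, 503, 671, 863, 1079, 1319
D2: 144, 168, 192, 216, 240
D3: 24, 24, 24, 24
The third differences are constant (24).
240 + 24 = 264;  1319 + 264 = 1583;  5268 + 1583 = 6851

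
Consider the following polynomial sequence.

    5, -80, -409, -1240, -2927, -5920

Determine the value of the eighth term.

D1: -85, -329, -831, -1687, -2993
D2: -244, -502, -856, -1306
D3: -258, -354, -450
D4: -96, -96
Constant fourth difference = -96, so extend:
-450 − 96 = -546;  -1306 − 546 = -1852;  -2993 − 1852 = -4845;  -5920 − 4845 = -10765
-546 − 96 = -642;  -1852 − 642 = -2494;  -4845 − 2494 = -7339;  -10765 − 7339 = -18104

-18104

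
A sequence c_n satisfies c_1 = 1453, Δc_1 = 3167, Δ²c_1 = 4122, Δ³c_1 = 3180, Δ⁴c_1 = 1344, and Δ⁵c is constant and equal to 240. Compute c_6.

97268

Build the table forward from the leading diagonal:
Fifth differences: 240, 240, 240, 240, 240, 240
Fourth differences: 1344, 1584, 1824, 2064, 2304, 2544
Third differences: 3180, 4524, 6108, 7932, 9996, 12300
Second differences: 4122, 7302, 11826, 17934, 25866, 35862
First differences: 3167, 7289, 14591, 26417, 44351, 70217
c: 1453, 4620, 11909, 26500, 52917, 97268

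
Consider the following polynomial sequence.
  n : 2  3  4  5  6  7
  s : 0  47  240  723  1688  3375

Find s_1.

D1: 47  193  483  965  1687
D2: 146  290  482  722
D3: 144  192  240
D4: 48  48
The fourth differences are constant at 48.
Work back: 144 − 48 = 96;  146 − 96 = 50;  47 − 50 = -3;  0 + 3 = 3

3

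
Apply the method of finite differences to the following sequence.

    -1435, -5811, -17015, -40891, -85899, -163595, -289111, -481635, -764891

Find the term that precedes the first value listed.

D1: -4376  -11204  -23876  -45008  -77696  -125516  -192524  -283256
D2: -6828  -12672  -21132  -32688  -47820  -67008  -90732
D3: -5844  -8460  -11556  -15132  -19188  -23724
D4: -2616  -3096  -3576  -4056  -4536
D5: -480  -480  -480  -480
The fifth differences are constant at -480.
Work back: -2616 + 480 = -2136;  -5844 + 2136 = -3708;  -6828 + 3708 = -3120;  -4376 + 3120 = -1256;  -1435 + 1256 = -179

-179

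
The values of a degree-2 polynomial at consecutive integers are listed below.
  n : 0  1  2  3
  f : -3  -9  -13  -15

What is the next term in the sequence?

First differences: -6  -4  -2
Second differences: 2  2
Constant second difference = 2, so extend:
-2 + 2 = 0;  -15 + 0 = -15

-15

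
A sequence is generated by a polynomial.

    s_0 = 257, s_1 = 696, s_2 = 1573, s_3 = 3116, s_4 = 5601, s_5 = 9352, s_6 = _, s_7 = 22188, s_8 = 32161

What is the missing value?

Using the first 6 terms:
First differences: 439, 877, 1543, 2485, 3751
Second differences: 438, 666, 942, 1266
Third differences: 228, 276, 324
Fourth differences: 48, 48
Constant fourth difference = 48.
Extend forward: 324 + 48 = 372;  1266 + 372 = 1638;  3751 + 1638 = 5389;  9352 + 5389 = 14741

14741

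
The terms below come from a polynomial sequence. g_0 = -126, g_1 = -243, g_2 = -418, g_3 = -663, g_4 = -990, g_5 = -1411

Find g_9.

-117  -175  -245  -327  -421
-58  -70  -82  -94
-12  -12  -12
Third differences constant at -12.
-94 − 12 = -106;  -421 − 106 = -527;  -1411 − 527 = -1938
-106 − 12 = -118;  -527 − 118 = -645;  -1938 − 645 = -2583
-118 − 12 = -130;  -645 − 130 = -775;  -2583 − 775 = -3358
-130 − 12 = -142;  -775 − 142 = -917;  -3358 − 917 = -4275

-4275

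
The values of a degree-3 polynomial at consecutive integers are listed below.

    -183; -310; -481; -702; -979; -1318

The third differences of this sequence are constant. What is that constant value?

-6

D1: -127, -171, -221, -277, -339
D2: -44, -50, -56, -62
D3: -6, -6, -6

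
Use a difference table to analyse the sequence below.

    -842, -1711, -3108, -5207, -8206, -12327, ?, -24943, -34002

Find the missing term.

Using the first 6 terms:
Δ: -869, -1397, -2099, -2999, -4121
Δ²: -528, -702, -900, -1122
Δ³: -174, -198, -222
Δ⁴: -24, -24
Constant fourth difference = -24.
Extend forward: -222 − 24 = -246;  -1122 − 246 = -1368;  -4121 − 1368 = -5489;  -12327 − 5489 = -17816

-17816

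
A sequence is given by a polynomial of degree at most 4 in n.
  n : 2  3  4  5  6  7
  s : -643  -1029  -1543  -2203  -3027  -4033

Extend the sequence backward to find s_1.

-367

First differences: -386  -514  -660  -824  -1006
Second differences: -128  -146  -164  -182
Third differences: -18  -18  -18
The third differences are constant at -18.
Work back: -128 + 18 = -110;  -386 + 110 = -276;  -643 + 276 = -367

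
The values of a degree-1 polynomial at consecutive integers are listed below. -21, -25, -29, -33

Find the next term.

-4 , -4 , -4
First differences constant at -4.
-33 − 4 = -37

-37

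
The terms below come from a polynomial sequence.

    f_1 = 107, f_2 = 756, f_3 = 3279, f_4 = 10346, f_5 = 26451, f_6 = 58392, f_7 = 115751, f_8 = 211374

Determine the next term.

361851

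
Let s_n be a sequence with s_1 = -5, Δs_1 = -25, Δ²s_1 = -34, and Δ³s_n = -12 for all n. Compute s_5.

-357

Build the table forward from the leading diagonal:
Third differences: -12  -12  -12  -12  -12
Second differences: -34  -46  -58  -70  -82
First differences: -25  -59  -105  -163  -233
s: -5  -30  -89  -194  -357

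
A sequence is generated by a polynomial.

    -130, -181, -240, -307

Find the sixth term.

Δ: -51  -59  -67
Δ²: -8  -8
Constant second difference = -8, so extend:
-67 − 8 = -75;  -307 − 75 = -382
-75 − 8 = -83;  -382 − 83 = -465

-465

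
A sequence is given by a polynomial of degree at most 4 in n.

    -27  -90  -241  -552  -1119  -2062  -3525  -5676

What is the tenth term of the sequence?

-12834

D1: -63, -151, -311, -567, -943, -1463, -2151
D2: -88, -160, -256, -376, -520, -688
D3: -72, -96, -120, -144, -168
D4: -24, -24, -24, -24
Fourth differences constant at -24.
-168 − 24 = -192;  -688 − 192 = -880;  -2151 − 880 = -3031;  -5676 − 3031 = -8707
-192 − 24 = -216;  -880 − 216 = -1096;  -3031 − 1096 = -4127;  -8707 − 4127 = -12834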